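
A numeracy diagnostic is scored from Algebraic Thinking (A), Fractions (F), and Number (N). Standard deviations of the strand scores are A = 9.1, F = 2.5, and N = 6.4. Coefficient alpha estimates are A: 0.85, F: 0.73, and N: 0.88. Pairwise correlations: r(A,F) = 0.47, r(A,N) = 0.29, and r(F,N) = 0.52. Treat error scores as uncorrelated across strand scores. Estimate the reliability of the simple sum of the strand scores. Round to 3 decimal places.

Var(A+F+N) = 9.1² + 2.5² + 6.4² + 2·[9.1·2.5·0.47 + 9.1·6.4·0.29 + 2.5·6.4·0.52] = 130.02 + 71.8042 = 201.824.
With uncorrelated errors the cross-covariances are all true-score covariance, so they carry over unchanged; only the diagonal terms shrink to ρᵢσᵢ².
True-score variance = [9.1²·0.85 + 2.5²·0.73 + 6.4²·0.88] + 71.8042 = 110.996 + 71.8042 = 182.8.
Reliability = 182.8 / 201.824 = 0.906.

0.906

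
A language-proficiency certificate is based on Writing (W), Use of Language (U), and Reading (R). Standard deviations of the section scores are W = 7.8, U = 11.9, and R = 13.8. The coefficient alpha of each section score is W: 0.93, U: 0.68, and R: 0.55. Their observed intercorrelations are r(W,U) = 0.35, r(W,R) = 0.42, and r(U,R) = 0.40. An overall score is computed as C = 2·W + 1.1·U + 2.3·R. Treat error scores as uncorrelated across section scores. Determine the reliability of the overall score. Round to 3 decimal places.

Var(C) = 2²·7.8² + 1.1²·11.9² + 2.3²·13.8² + 2·[2.2·7.8·11.9·0.35 + 4.6·7.8·13.8·0.42 + 2.53·11.9·13.8·0.40] = 1422.14 + 891.245 = 2313.38.
Because errors are independent across components, Cov(Tᵢ,Tⱼ) = Cov(Xᵢ,Xⱼ); the off-diagonal part of the true-score variance is the same as above.
True-score variance = [2²·7.8²·0.93 + 1.1²·11.9²·0.68 + 2.3²·13.8²·0.55] + 891.245 = 896.927 + 891.245 = 1788.17.
Reliability = 1788.17 / 2313.38 = 0.773.

0.773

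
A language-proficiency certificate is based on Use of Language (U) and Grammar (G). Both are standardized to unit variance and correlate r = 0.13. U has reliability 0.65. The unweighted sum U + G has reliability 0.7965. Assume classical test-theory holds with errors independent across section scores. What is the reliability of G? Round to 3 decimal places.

0.890

Var(U+G) = 2 + 2·0.13 = 2.260.
True-score variance = ρ_U + ρ_G + 2·0.13, so 0.7965 = (0.65 + ρ_G + 0.26) / 2.260.
ρ_G = 0.7965·2.260 − 0.65 − 0.26 = 0.890.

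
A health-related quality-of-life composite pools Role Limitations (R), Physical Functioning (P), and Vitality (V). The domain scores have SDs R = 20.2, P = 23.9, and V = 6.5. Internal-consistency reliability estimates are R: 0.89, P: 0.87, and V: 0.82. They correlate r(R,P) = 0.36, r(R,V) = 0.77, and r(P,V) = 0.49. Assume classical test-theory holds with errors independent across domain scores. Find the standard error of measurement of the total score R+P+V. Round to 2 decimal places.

11.26

Var(total) = 1021.5 + 702.047 = 1723.55.
True-score variance = 894.753 + 702.047 = 1596.8, so reliability = 0.9265.
Error variance = 1723.55 − 1596.8 = 126.747; SEM = √126.747 = 11.26.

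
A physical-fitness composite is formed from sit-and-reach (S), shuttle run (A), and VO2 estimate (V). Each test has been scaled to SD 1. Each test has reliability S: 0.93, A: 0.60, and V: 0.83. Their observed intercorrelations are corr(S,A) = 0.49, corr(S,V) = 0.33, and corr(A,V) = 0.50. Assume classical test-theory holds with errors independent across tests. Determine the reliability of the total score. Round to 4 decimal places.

0.8865

Var(S+A+V) = 3 + 2·[0.49 + 0.33 + 0.50] = 3 + 2.64 = 5.64.
Under uncorrelated errors the observed covariances equal the true-score covariances, so only the own-variance terms attenuate.
True-score variance = [0.93 + 0.60 + 0.83] + 2.64 = 2.36 + 2.64 = 5.
Reliability = 5 / 5.64 = 0.8865.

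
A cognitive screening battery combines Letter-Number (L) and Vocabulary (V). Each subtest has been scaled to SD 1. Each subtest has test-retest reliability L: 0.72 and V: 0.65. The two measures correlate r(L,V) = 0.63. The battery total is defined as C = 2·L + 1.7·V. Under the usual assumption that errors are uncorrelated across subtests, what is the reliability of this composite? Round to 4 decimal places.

0.8092

Var(C) = 2² + 1.7² + 2·[3.4·0.63] = 6.89 + 4.284 = 11.174.
Under uncorrelated errors the observed covariances equal the true-score covariances, so only the own-variance terms attenuate.
True-score variance = [2²·0.72 + 1.7²·0.65] + 4.284 = 4.7585 + 4.284 = 9.0425.
Reliability = 9.0425 / 11.174 = 0.8092.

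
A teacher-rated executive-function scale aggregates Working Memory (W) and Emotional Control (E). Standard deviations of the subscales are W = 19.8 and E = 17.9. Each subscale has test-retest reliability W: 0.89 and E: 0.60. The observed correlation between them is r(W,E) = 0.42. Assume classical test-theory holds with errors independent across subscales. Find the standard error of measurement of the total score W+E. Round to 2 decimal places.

13.09

Var(total) = 712.45 + 297.713 = 1010.16.
True-score variance = 541.162 + 297.713 = 838.874, so reliability = 0.8304.
Error variance = 1010.16 − 838.874 = 171.288; SEM = √171.288 = 13.09.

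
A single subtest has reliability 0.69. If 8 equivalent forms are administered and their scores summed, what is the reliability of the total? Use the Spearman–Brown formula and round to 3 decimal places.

0.947

ρ_k = kρ / (1 + (k−1)ρ) = 8·0.69 / (1 + 7·0.69) = 5.520 / 5.830 = 0.947.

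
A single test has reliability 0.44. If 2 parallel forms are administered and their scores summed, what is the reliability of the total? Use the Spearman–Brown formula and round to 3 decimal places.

0.611

ρ_k = kρ / (1 + (k−1)ρ) = 2·0.44 / (1 + 1·0.44) = 0.880 / 1.440 = 0.611.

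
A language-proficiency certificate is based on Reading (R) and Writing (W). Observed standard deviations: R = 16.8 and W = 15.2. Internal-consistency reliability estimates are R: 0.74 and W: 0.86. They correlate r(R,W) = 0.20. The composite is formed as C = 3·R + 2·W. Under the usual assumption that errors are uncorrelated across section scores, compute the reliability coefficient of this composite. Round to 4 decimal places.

0.8063

Var(C) = 3²·16.8² + 2²·15.2² + 2·[6·16.8·15.2·0.20] = 3464.32 + 612.864 = 4077.18.
Under uncorrelated errors the observed covariances equal the true-score covariances, so only the own-variance terms attenuate.
True-score variance = [3²·16.8²·0.74 + 2²·15.2²·0.86] + 612.864 = 2674.5 + 612.864 = 3287.36.
Reliability = 3287.36 / 4077.18 = 0.8063.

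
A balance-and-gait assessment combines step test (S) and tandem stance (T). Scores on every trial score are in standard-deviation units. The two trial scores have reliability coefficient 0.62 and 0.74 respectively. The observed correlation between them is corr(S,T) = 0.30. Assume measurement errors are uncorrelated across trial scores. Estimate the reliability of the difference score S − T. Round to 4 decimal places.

Var(S−T) = 1 + 1 − 2·0.30 = 2 − 0.6 = 1.4.
Because errors are independent across components, Cov(Tᵢ,Tⱼ) = Cov(Xᵢ,Xⱼ); the off-diagonal part of the true-score variance is the same as above.
True-score variance = [0.62 + 0.74] − 0.6 = 1.36 − 0.6 = 0.76.
Reliability = 0.76 / 1.4 = 0.5429.

0.5429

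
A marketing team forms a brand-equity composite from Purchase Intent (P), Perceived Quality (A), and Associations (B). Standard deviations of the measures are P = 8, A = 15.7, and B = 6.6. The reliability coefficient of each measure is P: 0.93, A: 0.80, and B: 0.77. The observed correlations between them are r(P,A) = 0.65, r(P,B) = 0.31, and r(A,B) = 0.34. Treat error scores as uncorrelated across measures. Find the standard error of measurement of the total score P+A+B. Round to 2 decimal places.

7.99

Var(total) = 354.05 + 266.478 = 620.528.
True-score variance = 290.253 + 266.478 = 556.731, so reliability = 0.8972.
Error variance = 620.528 − 556.731 = 63.7968; SEM = √63.7968 = 7.99.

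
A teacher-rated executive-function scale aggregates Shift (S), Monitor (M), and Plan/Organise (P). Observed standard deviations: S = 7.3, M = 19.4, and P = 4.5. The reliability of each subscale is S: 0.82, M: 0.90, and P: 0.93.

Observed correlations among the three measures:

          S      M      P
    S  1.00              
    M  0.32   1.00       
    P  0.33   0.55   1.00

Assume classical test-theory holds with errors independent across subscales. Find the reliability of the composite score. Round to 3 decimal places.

0.926

Var(S+M+P) = 7.3² + 19.4² + 4.5² + 2·[7.3·19.4·0.32 + 7.3·4.5·0.33 + 19.4·4.5·0.55] = 449.9 + 208.348 = 658.248.
Under uncorrelated errors the observed covariances equal the true-score covariances, so only the own-variance terms attenuate.
True-score variance = [7.3²·0.82 + 19.4²·0.90 + 4.5²·0.93] + 208.348 = 401.254 + 208.348 = 609.602.
Reliability = 609.602 / 658.248 = 0.926.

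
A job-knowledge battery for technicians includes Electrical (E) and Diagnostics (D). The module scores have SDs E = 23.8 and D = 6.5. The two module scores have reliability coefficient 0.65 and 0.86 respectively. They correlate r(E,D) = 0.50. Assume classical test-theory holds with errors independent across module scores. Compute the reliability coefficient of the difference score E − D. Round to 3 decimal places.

0.550

Var(E−D) = 23.8² + 6.5² − 2·23.8·6.5·0.50 = 608.69 − 154.7 = 453.99.
With uncorrelated errors the cross-covariances are all true-score covariance, so they carry over unchanged; only the diagonal terms shrink to ρᵢσᵢ².
True-score variance = [23.8²·0.65 + 6.5²·0.86] − 154.7 = 404.521 − 154.7 = 249.821.
Reliability = 249.821 / 453.99 = 0.550.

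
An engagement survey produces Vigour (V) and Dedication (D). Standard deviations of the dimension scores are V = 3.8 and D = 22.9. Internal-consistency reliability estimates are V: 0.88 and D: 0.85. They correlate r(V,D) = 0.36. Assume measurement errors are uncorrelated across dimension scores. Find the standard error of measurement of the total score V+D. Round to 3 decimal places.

Var(total) = 538.85 + 62.6544 = 601.504.
True-score variance = 458.456 + 62.6544 = 521.11, so reliability = 0.8663.
Error variance = 601.504 − 521.11 = 80.3943; SEM = √80.3943 = 8.966.

8.966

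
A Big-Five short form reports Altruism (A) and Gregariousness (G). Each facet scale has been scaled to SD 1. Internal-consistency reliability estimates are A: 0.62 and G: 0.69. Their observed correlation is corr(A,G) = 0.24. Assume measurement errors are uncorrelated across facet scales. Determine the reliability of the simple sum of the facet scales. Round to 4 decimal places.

0.7218

Var(A+G) = 2 + 2·[0.24] = 2 + 0.48 = 2.48.
Because errors are independent across components, Cov(Tᵢ,Tⱼ) = Cov(Xᵢ,Xⱼ); the off-diagonal part of the true-score variance is the same as above.
True-score variance = [0.62 + 0.69] + 0.48 = 1.31 + 0.48 = 1.79.
Reliability = 1.79 / 2.48 = 0.7218.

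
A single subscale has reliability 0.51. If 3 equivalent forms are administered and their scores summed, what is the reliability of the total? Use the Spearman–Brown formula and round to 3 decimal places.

0.757

ρ_k = kρ / (1 + (k−1)ρ) = 3·0.51 / (1 + 2·0.51) = 1.530 / 2.020 = 0.757.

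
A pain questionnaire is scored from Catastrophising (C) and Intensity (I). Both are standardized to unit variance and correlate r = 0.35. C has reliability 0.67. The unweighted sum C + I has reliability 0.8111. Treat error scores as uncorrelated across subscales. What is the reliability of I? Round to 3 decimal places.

Var(C+I) = 2 + 2·0.35 = 2.700.
True-score variance = ρ_C + ρ_I + 2·0.35, so 0.8111 = (0.67 + ρ_I + 0.70) / 2.700.
ρ_I = 0.8111·2.700 − 0.67 − 0.70 = 0.820.

0.820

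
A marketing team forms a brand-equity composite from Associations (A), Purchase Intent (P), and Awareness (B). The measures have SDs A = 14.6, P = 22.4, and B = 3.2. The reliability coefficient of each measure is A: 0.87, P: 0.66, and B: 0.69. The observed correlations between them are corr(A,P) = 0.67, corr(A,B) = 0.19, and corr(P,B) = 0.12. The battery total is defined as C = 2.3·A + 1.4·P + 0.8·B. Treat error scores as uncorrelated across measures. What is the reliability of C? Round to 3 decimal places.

Var(C) = 2.3²·14.6² + 1.4²·22.4² + 0.8²·3.2² + 2·[3.22·14.6·22.4·0.67 + 1.84·14.6·3.2·0.19 + 1.12·22.4·3.2·0.12] = 2117.62 + 1463.05 = 3580.67.
Under uncorrelated errors the observed covariances equal the true-score covariances, so only the own-variance terms attenuate.
True-score variance = [2.3²·14.6²·0.87 + 1.4²·22.4²·0.66 + 0.8²·3.2²·0.69] + 1463.05 = 1634.62 + 1463.05 = 3097.67.
Reliability = 3097.67 / 3580.67 = 0.865.

0.865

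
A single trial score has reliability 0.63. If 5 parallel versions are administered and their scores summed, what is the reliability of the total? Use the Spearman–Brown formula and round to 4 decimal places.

ρ_k = kρ / (1 + (k−1)ρ) = 5·0.63 / (1 + 4·0.63) = 3.150 / 3.520 = 0.8949.

0.8949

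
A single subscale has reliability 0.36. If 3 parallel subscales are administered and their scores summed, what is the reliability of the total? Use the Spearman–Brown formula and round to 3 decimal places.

0.628

ρ_k = kρ / (1 + (k−1)ρ) = 3·0.36 / (1 + 2·0.36) = 1.080 / 1.720 = 0.628.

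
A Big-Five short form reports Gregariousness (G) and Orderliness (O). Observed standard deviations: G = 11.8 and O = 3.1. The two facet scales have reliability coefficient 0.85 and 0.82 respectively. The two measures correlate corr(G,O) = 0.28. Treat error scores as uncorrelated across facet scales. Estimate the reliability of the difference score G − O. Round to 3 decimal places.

0.824

Var(G−O) = 11.8² + 3.1² − 2·11.8·3.1·0.28 = 148.85 − 20.4848 = 128.365.
With uncorrelated errors the cross-covariances are all true-score covariance, so they carry over unchanged; only the diagonal terms shrink to ρᵢσᵢ².
True-score variance = [11.8²·0.85 + 3.1²·0.82] − 20.4848 = 126.234 − 20.4848 = 105.749.
Reliability = 105.749 / 128.365 = 0.824.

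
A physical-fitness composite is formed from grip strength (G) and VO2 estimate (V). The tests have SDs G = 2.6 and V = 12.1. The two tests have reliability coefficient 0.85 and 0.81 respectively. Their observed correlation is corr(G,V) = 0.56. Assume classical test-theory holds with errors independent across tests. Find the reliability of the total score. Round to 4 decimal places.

0.8470

Var(G+V) = 2.6² + 12.1² + 2·[2.6·12.1·0.56] = 153.17 + 35.2352 = 188.405.
Because errors are independent across components, Cov(Tᵢ,Tⱼ) = Cov(Xᵢ,Xⱼ); the off-diagonal part of the true-score variance is the same as above.
True-score variance = [2.6²·0.85 + 12.1²·0.81] + 35.2352 = 124.338 + 35.2352 = 159.573.
Reliability = 159.573 / 188.405 = 0.8470.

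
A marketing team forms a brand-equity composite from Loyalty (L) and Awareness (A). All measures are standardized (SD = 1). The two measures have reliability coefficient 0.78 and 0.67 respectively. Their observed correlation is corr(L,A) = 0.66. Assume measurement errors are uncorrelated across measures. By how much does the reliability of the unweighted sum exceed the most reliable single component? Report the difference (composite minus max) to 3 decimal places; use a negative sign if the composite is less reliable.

0.054

Var(sum) = 2 + 1.32 = 3.32; true-score variance = 1.45 + 1.32 = 2.77; composite reliability = 0.8343.
Max component reliability = 0.7800.
Difference = 0.8343 − 0.7800 = 0.054.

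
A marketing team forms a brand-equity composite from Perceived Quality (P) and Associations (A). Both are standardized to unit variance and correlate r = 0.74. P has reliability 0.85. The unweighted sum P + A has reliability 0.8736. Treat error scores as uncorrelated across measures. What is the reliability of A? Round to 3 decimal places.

0.710

Var(P+A) = 2 + 2·0.74 = 3.480.
True-score variance = ρ_P + ρ_A + 2·0.74, so 0.8736 = (0.85 + ρ_A + 1.48) / 3.480.
ρ_A = 0.8736·3.480 − 0.85 − 1.48 = 0.710.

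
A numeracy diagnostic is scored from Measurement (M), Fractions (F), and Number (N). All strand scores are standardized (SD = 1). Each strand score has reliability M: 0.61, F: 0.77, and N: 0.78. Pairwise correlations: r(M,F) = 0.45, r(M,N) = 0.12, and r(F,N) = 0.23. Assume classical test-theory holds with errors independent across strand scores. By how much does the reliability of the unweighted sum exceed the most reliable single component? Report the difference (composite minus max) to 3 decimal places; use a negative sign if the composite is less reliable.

Var(sum) = 3 + 1.6 = 4.6; true-score variance = 2.16 + 1.6 = 3.76; composite reliability = 0.8174.
Max component reliability = 0.7800.
Difference = 0.8174 − 0.7800 = 0.037.

0.037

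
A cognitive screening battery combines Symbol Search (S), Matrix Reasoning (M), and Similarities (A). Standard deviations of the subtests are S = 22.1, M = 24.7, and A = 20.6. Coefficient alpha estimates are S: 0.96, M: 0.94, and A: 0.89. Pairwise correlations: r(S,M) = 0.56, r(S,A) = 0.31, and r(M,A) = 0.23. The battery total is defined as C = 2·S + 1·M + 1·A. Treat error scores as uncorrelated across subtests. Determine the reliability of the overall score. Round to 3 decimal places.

0.968

Var(C) = 2²·22.1² + 24.7² + 20.6² + 2·[2·22.1·24.7·0.56 + 2·22.1·20.6·0.31 + 24.7·20.6·0.23] = 2988.09 + 2021.33 = 5009.42.
Because errors are independent across components, Cov(Tᵢ,Tⱼ) = Cov(Xᵢ,Xⱼ); the off-diagonal part of the true-score variance is the same as above.
True-score variance = [2²·22.1²·0.96 + 24.7²·0.94 + 20.6²·0.89] + 2021.33 = 2826.66 + 2021.33 = 4847.99.
Reliability = 4847.99 / 5009.42 = 0.968.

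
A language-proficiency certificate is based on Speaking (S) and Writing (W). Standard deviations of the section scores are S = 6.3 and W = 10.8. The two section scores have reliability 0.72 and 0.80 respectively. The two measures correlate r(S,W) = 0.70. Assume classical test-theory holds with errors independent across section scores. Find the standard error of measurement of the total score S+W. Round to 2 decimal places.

Var(total) = 156.33 + 95.256 = 251.586.
True-score variance = 121.889 + 95.256 = 217.145, so reliability = 0.8631.
Error variance = 251.586 − 217.145 = 34.4412; SEM = √34.4412 = 5.87.

5.87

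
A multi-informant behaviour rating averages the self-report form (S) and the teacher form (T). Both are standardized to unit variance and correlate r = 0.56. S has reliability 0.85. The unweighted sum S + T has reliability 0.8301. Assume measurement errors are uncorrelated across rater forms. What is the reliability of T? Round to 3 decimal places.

Var(S+T) = 2 + 2·0.56 = 3.120.
True-score variance = ρ_S + ρ_T + 2·0.56, so 0.8301 = (0.85 + ρ_T + 1.12) / 3.120.
ρ_T = 0.8301·3.120 − 0.85 − 1.12 = 0.620.

0.620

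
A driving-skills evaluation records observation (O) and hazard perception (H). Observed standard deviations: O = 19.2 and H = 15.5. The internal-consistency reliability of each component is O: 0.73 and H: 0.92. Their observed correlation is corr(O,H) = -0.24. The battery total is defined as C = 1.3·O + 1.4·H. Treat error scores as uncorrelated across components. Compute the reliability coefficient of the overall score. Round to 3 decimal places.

Var(C) = 1.3²·19.2² + 1.4²·15.5² + 2·[1.82·19.2·15.5·(-0.24)] = 1093.89 − 259.983 = 833.908.
Because errors are independent across components, Cov(Tᵢ,Tⱼ) = Cov(Xᵢ,Xⱼ); the off-diagonal part of the true-score variance is the same as above.
True-score variance = [1.3²·19.2²·0.73 + 1.4²·15.5²·0.92] − 259.983 = 888.01 − 259.983 = 628.027.
Reliability = 628.027 / 833.908 = 0.753.

0.753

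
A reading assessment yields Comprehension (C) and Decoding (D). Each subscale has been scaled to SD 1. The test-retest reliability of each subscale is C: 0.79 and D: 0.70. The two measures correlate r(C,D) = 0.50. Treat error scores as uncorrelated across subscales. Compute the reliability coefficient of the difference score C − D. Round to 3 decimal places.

0.490

Var(C−D) = 1 + 1 − 2·0.50 = 2 − 1 = 1.
With uncorrelated errors the cross-covariances are all true-score covariance, so they carry over unchanged; only the diagonal terms shrink to ρᵢσᵢ².
True-score variance = [0.79 + 0.70] − 1 = 1.49 − 1 = 0.49.
Reliability = 0.49 / 1 = 0.490.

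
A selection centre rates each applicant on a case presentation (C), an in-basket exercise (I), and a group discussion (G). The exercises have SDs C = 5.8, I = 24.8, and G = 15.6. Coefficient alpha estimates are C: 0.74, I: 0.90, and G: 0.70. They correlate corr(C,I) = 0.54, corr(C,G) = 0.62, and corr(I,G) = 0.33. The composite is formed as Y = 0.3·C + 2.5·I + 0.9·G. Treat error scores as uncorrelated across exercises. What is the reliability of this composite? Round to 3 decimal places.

Var(Y) = 0.3²·5.8² + 2.5²·24.8² + 0.9²·15.6² + 2·[0.75·5.8·24.8·0.54 + 0.27·5.8·15.6·0.62 + 2.25·24.8·15.6·0.33] = 4044.15 + 721.32 = 4765.47.
With uncorrelated errors the cross-covariances are all true-score covariance, so they carry over unchanged; only the diagonal terms shrink to ρᵢσᵢ².
True-score variance = [0.3²·5.8²·0.74 + 2.5²·24.8²·0.90 + 0.9²·15.6²·0.70] + 721.32 = 3599.83 + 721.32 = 4321.15.
Reliability = 4321.15 / 4765.47 = 0.907.

0.907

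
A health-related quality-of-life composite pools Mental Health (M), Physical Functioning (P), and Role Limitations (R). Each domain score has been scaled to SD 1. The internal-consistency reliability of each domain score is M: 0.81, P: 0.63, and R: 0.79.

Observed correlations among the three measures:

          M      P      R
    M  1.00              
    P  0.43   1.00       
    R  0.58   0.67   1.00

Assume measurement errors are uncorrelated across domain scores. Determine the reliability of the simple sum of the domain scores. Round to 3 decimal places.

0.879

Var(M+P+R) = 3 + 2·[0.43 + 0.58 + 0.67] = 3 + 3.36 = 6.36.
Because errors are independent across components, Cov(Tᵢ,Tⱼ) = Cov(Xᵢ,Xⱼ); the off-diagonal part of the true-score variance is the same as above.
True-score variance = [0.81 + 0.63 + 0.79] + 3.36 = 2.23 + 3.36 = 5.59.
Reliability = 5.59 / 6.36 = 0.879.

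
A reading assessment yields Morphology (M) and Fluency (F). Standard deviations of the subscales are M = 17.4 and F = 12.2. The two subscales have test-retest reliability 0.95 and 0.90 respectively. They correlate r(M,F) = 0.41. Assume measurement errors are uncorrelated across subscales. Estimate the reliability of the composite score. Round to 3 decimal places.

Var(M+F) = 17.4² + 12.2² + 2·[17.4·12.2·0.41] = 451.6 + 174.07 = 625.67.
Because errors are independent across components, Cov(Tᵢ,Tⱼ) = Cov(Xᵢ,Xⱼ); the off-diagonal part of the true-score variance is the same as above.
True-score variance = [17.4²·0.95 + 12.2²·0.90] + 174.07 = 421.578 + 174.07 = 595.648.
Reliability = 595.648 / 625.67 = 0.952.

0.952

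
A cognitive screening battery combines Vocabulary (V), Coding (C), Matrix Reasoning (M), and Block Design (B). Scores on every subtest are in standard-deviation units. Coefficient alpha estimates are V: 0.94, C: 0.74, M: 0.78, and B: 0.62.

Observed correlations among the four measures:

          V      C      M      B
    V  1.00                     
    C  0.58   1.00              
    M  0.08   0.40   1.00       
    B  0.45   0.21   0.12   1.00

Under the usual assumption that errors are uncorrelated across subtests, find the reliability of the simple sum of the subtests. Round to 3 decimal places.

Var(V+C+M+B) = 4 + 2·[0.58 + 0.08 + 0.45 + 0.40 + 0.21 + 0.12] = 4 + 3.68 = 7.68.
Under uncorrelated errors the observed covariances equal the true-score covariances, so only the own-variance terms attenuate.
True-score variance = [0.94 + 0.74 + 0.78 + 0.62] + 3.68 = 3.08 + 3.68 = 6.76.
Reliability = 6.76 / 7.68 = 0.880.

0.880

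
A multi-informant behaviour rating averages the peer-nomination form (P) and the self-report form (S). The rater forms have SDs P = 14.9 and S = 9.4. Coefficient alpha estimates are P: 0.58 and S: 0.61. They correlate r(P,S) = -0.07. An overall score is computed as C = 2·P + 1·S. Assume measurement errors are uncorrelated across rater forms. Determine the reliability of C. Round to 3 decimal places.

Var(C) = 2²·14.9² + 9.4² + 2·[2·14.9·9.4·(-0.07)] = 976.4 − 39.2168 = 937.183.
Under uncorrelated errors the observed covariances equal the true-score covariances, so only the own-variance terms attenuate.
True-score variance = [2²·14.9²·0.58 + 9.4²·0.61] − 39.2168 = 568.963 − 39.2168 = 529.746.
Reliability = 529.746 / 937.183 = 0.565.

0.565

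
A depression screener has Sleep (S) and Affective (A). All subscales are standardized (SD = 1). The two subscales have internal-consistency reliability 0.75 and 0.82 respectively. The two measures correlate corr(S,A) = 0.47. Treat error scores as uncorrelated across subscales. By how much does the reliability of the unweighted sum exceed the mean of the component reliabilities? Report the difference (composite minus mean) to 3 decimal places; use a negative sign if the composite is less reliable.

Var(sum) = 2 + 0.94 = 2.94; true-score variance = 1.57 + 0.94 = 2.51; composite reliability = 0.8537.
Mean component reliability = 0.7850.
Difference = 0.8537 − 0.7850 = 0.069.

0.069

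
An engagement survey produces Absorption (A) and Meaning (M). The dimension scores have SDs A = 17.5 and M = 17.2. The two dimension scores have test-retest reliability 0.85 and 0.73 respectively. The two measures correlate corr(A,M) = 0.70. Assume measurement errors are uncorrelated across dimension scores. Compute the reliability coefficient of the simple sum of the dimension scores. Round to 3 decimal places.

Var(A+M) = 17.5² + 17.2² + 2·[17.5·17.2·0.70] = 602.09 + 421.4 = 1023.49.
Because errors are independent across components, Cov(Tᵢ,Tⱼ) = Cov(Xᵢ,Xⱼ); the off-diagonal part of the true-score variance is the same as above.
True-score variance = [17.5²·0.85 + 17.2²·0.73] + 421.4 = 476.276 + 421.4 = 897.676.
Reliability = 897.676 / 1023.49 = 0.877.

0.877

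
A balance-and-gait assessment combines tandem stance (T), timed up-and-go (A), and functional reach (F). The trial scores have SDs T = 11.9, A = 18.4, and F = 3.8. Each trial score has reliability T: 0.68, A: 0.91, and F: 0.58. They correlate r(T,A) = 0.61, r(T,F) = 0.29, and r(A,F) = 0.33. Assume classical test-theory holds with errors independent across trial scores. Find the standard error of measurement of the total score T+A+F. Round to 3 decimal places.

9.047

Var(total) = 494.61 + 339.506 = 834.116.
True-score variance = 412.76 + 339.506 = 752.266, so reliability = 0.9019.
Error variance = 834.116 − 752.266 = 81.8504; SEM = √81.8504 = 9.047.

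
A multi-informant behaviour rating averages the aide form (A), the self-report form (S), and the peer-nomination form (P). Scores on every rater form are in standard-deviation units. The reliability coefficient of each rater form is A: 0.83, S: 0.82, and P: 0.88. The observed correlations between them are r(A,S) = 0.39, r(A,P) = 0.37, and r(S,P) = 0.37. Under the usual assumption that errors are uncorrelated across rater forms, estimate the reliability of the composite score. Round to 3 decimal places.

0.911

Var(A+S+P) = 3 + 2·[0.39 + 0.37 + 0.37] = 3 + 2.26 = 5.26.
With uncorrelated errors the cross-covariances are all true-score covariance, so they carry over unchanged; only the diagonal terms shrink to ρᵢσᵢ².
True-score variance = [0.83 + 0.82 + 0.88] + 2.26 = 2.53 + 2.26 = 4.79.
Reliability = 4.79 / 5.26 = 0.911.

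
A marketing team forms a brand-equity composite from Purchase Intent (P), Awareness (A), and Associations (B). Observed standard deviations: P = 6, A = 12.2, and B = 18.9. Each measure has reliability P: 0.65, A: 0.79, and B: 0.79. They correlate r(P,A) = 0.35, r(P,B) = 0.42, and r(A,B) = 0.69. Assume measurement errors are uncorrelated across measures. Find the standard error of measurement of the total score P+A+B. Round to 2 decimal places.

10.90

Var(total) = 542.05 + 464.696 = 1006.75.
True-score variance = 423.179 + 464.696 = 887.876, so reliability = 0.8819.
Error variance = 1006.75 − 887.876 = 118.87; SEM = √118.87 = 10.90.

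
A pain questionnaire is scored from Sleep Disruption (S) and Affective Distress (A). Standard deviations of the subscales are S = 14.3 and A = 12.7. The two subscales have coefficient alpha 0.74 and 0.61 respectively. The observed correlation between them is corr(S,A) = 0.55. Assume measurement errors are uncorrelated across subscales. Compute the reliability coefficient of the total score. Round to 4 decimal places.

Var(S+A) = 14.3² + 12.7² + 2·[14.3·12.7·0.55] = 365.78 + 199.771 = 565.551.
With uncorrelated errors the cross-covariances are all true-score covariance, so they carry over unchanged; only the diagonal terms shrink to ρᵢσᵢ².
True-score variance = [14.3²·0.74 + 12.7²·0.61] + 199.771 = 249.709 + 199.771 = 449.481.
Reliability = 449.481 / 565.551 = 0.7948.

0.7948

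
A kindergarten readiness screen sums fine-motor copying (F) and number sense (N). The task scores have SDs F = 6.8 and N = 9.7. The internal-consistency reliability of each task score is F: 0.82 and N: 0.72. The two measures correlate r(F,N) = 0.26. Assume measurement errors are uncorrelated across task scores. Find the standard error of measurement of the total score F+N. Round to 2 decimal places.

5.89

Var(total) = 140.33 + 34.2992 = 174.629.
True-score variance = 105.662 + 34.2992 = 139.961, so reliability = 0.8015.
Error variance = 174.629 − 139.961 = 34.6684; SEM = √34.6684 = 5.89.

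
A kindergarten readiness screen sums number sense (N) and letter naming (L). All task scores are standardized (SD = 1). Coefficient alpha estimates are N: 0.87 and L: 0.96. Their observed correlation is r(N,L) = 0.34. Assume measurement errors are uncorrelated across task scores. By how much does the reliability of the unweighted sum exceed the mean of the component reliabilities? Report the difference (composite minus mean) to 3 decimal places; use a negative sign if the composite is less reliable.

0.022

Var(sum) = 2 + 0.68 = 2.68; true-score variance = 1.83 + 0.68 = 2.51; composite reliability = 0.9366.
Mean component reliability = 0.9150.
Difference = 0.9366 − 0.9150 = 0.022.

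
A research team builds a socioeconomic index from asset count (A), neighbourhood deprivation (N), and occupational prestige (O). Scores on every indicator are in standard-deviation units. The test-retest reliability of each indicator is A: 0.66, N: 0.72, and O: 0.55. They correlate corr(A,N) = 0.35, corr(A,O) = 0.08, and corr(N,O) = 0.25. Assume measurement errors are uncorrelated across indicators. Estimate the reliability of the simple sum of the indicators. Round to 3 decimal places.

Var(A+N+O) = 3 + 2·[0.35 + 0.08 + 0.25] = 3 + 1.36 = 4.36.
Because errors are independent across components, Cov(Tᵢ,Tⱼ) = Cov(Xᵢ,Xⱼ); the off-diagonal part of the true-score variance is the same as above.
True-score variance = [0.66 + 0.72 + 0.55] + 1.36 = 1.93 + 1.36 = 3.29.
Reliability = 3.29 / 4.36 = 0.755.

0.755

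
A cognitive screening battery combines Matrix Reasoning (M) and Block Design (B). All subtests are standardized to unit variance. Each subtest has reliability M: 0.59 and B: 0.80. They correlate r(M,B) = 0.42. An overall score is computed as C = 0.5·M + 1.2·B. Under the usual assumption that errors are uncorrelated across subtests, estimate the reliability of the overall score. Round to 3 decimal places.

Var(C) = 0.5² + 1.2² + 2·[0.6·0.42] = 1.69 + 0.504 = 2.194.
Because errors are independent across components, Cov(Tᵢ,Tⱼ) = Cov(Xᵢ,Xⱼ); the off-diagonal part of the true-score variance is the same as above.
True-score variance = [0.5²·0.59 + 1.2²·0.80] + 0.504 = 1.2995 + 0.504 = 1.8035.
Reliability = 1.8035 / 2.194 = 0.822.

0.822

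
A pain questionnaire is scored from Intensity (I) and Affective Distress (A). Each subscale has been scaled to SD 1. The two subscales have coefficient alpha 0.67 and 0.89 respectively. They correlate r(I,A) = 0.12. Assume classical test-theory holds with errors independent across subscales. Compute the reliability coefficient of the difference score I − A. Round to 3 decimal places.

0.750

Var(I−A) = 1 + 1 − 2·0.12 = 2 − 0.24 = 1.76.
Because errors are independent across components, Cov(Tᵢ,Tⱼ) = Cov(Xᵢ,Xⱼ); the off-diagonal part of the true-score variance is the same as above.
True-score variance = [0.67 + 0.89] − 0.24 = 1.56 − 0.24 = 1.32.
Reliability = 1.32 / 1.76 = 0.750.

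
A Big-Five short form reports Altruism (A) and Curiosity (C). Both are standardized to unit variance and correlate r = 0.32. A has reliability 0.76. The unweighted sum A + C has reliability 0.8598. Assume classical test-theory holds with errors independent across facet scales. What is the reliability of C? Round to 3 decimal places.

0.870

Var(A+C) = 2 + 2·0.32 = 2.640.
True-score variance = ρ_A + ρ_C + 2·0.32, so 0.8598 = (0.76 + ρ_C + 0.64) / 2.640.
ρ_C = 0.8598·2.640 − 0.76 − 0.64 = 0.870.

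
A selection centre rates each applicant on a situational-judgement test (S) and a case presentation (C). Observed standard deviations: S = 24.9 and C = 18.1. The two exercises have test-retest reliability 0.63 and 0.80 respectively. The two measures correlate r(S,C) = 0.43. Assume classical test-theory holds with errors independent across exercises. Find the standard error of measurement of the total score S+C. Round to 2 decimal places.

17.17

Var(total) = 947.62 + 387.593 = 1335.21.
True-score variance = 652.694 + 387.593 = 1040.29, so reliability = 0.7791.
Error variance = 1335.21 − 1040.29 = 294.926; SEM = √294.926 = 17.17.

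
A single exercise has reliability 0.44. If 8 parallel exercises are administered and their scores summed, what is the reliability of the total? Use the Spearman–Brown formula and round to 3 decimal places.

0.863

ρ_k = kρ / (1 + (k−1)ρ) = 8·0.44 / (1 + 7·0.44) = 3.520 / 4.080 = 0.863.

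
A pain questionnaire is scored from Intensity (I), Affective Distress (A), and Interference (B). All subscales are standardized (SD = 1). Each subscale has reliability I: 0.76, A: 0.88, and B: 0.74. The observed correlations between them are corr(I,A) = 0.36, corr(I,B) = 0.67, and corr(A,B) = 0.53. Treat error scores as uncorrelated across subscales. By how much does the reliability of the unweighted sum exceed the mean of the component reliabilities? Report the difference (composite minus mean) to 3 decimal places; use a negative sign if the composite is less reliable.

Var(sum) = 3 + 3.12 = 6.12; true-score variance = 2.38 + 3.12 = 5.5; composite reliability = 0.8987.
Mean component reliability = 0.7933.
Difference = 0.8987 − 0.7933 = 0.105.

0.105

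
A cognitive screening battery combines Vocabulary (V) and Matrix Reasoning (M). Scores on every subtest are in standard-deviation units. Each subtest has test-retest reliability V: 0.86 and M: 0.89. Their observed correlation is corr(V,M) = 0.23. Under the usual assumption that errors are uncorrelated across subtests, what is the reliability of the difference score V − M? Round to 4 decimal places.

Var(V−M) = 1 + 1 − 2·0.23 = 2 − 0.46 = 1.54.
Under uncorrelated errors the observed covariances equal the true-score covariances, so only the own-variance terms attenuate.
True-score variance = [0.86 + 0.89] − 0.46 = 1.75 − 0.46 = 1.29.
Reliability = 1.29 / 1.54 = 0.8377.

0.8377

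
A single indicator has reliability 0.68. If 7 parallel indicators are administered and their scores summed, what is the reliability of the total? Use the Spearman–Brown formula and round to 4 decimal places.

ρ_k = kρ / (1 + (k−1)ρ) = 7·0.68 / (1 + 6·0.68) = 4.760 / 5.080 = 0.9370.

0.9370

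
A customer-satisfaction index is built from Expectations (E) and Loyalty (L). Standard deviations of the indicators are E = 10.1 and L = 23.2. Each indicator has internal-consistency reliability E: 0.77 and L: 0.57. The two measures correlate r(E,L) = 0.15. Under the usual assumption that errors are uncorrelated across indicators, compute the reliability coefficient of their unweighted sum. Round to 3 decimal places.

0.641

Var(E+L) = 10.1² + 23.2² + 2·[10.1·23.2·0.15] = 640.25 + 70.296 = 710.546.
Because errors are independent across components, Cov(Tᵢ,Tⱼ) = Cov(Xᵢ,Xⱼ); the off-diagonal part of the true-score variance is the same as above.
True-score variance = [10.1²·0.77 + 23.2²·0.57] + 70.296 = 385.344 + 70.296 = 455.64.
Reliability = 455.64 / 710.546 = 0.641.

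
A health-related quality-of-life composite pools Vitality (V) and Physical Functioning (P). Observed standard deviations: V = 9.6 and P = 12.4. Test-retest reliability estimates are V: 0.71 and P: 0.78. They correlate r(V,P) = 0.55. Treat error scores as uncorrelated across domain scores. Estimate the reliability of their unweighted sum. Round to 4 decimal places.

0.8393

Var(V+P) = 9.6² + 12.4² + 2·[9.6·12.4·0.55] = 245.92 + 130.944 = 376.864.
With uncorrelated errors the cross-covariances are all true-score covariance, so they carry over unchanged; only the diagonal terms shrink to ρᵢσᵢ².
True-score variance = [9.6²·0.71 + 12.4²·0.78] + 130.944 = 185.366 + 130.944 = 316.31.
Reliability = 316.31 / 376.864 = 0.8393.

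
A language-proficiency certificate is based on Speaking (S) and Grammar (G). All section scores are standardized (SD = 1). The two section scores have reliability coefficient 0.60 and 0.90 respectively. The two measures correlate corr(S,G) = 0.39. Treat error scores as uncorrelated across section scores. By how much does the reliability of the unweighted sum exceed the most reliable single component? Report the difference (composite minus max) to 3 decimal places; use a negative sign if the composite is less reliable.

-0.080

Var(sum) = 2 + 0.78 = 2.78; true-score variance = 1.5 + 0.78 = 2.28; composite reliability = 0.8201.
Max component reliability = 0.9000.
Difference = 0.8201 − 0.9000 = -0.080.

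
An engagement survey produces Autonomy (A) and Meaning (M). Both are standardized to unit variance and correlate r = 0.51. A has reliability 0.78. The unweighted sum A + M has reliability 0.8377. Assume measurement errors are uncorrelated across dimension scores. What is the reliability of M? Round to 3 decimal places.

0.730

Var(A+M) = 2 + 2·0.51 = 3.020.
True-score variance = ρ_A + ρ_M + 2·0.51, so 0.8377 = (0.78 + ρ_M + 1.02) / 3.020.
ρ_M = 0.8377·3.020 − 0.78 − 1.02 = 0.730.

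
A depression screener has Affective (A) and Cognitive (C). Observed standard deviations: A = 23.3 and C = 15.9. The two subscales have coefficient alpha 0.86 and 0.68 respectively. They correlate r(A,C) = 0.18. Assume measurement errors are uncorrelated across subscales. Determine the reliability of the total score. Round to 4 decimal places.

0.8311

Var(A+C) = 23.3² + 15.9² + 2·[23.3·15.9·0.18] = 795.7 + 133.369 = 929.069.
Because errors are independent across components, Cov(Tᵢ,Tⱼ) = Cov(Xᵢ,Xⱼ); the off-diagonal part of the true-score variance is the same as above.
True-score variance = [23.3²·0.86 + 15.9²·0.68] + 133.369 = 638.796 + 133.369 = 772.165.
Reliability = 772.165 / 929.069 = 0.8311.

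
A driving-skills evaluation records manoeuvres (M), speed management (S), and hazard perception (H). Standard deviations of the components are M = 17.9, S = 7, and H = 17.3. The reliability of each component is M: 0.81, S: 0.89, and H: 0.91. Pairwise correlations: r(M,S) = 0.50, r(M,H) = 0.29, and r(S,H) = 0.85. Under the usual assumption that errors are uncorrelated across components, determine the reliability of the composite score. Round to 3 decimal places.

Var(M+S+H) = 17.9² + 7² + 17.3² + 2·[17.9·7·0.50 + 17.9·17.3·0.29 + 7·17.3·0.85] = 668.7 + 510.779 = 1179.48.
With uncorrelated errors the cross-covariances are all true-score covariance, so they carry over unchanged; only the diagonal terms shrink to ρᵢσᵢ².
True-score variance = [17.9²·0.81 + 7²·0.89 + 17.3²·0.91] + 510.779 = 575.496 + 510.779 = 1086.27.
Reliability = 1086.27 / 1179.48 = 0.921.

0.921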